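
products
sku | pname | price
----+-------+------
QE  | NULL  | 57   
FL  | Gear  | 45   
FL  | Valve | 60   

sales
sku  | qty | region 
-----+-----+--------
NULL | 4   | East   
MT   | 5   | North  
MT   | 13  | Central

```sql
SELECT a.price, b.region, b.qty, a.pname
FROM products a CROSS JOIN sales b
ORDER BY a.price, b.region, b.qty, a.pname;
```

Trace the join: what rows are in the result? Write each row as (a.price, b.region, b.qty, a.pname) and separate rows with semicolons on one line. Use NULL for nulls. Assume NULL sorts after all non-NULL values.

CROSS JOIN pairs every row of `products` with every row of `sales`: 3 × 3 = 9 rows.

(45, Central, 13, Gear); (45, East, 4, Gear); (45, North, 5, Gear); (57, Central, 13, NULL); (57, East, 4, NULL); (57, North, 5, NULL); (60, Central, 13, Valve); (60, East, 4, Valve); (60, North, 5, Valve)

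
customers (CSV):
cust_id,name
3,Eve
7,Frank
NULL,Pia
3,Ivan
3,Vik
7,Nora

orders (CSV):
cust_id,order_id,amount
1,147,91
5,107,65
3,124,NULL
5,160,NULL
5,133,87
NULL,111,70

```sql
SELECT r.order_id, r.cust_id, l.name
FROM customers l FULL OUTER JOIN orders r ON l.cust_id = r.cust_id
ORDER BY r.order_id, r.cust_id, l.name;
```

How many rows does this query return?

FULL OUTER JOIN keeps every row from both sides; unmatched rows get NULL for the other side's columns.
Matching on l.cust_id = r.cust_id. A NULL in a compared column never satisfies the condition.
Matched pairs: 3; unmatched l rows kept: 3; unmatched r rows kept: 5.
Total: 3 matched + 8 padded = 11 rows.

11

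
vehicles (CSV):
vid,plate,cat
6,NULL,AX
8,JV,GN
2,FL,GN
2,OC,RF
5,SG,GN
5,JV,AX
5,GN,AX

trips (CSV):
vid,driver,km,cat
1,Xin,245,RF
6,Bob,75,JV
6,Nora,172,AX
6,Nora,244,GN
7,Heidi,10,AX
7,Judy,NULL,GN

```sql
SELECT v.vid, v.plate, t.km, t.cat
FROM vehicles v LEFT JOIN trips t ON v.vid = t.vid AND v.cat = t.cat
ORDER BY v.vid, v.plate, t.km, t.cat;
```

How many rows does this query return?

LEFT JOIN keeps every row from `vehicles`; unmatched rows get NULL for `trips`'s columns.
Matching on v.vid = t.vid AND v.cat = t.cat.
Matched pairs: 1; unmatched v rows kept: 6.
Total: 1 matched + 6 padded = 7 rows.

7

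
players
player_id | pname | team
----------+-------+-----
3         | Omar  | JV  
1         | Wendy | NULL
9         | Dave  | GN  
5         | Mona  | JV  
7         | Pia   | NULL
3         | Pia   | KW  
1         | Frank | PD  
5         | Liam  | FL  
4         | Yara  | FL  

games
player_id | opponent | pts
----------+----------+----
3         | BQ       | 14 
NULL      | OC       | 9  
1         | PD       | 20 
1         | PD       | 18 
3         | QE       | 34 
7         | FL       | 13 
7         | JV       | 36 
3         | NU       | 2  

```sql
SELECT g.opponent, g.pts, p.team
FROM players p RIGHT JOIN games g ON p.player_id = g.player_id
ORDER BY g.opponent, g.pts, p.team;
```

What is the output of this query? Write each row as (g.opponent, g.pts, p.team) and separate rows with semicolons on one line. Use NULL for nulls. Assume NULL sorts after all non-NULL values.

(BQ, 14, JV); (BQ, 14, KW); (FL, 13, NULL); (JV, 36, NULL); (NU, 2, JV); (NU, 2, KW); (OC, 9, NULL); (PD, 18, PD); (PD, 18, NULL); (PD, 20, PD); (PD, 20, NULL); (QE, 34, JV); (QE, 34, KW)

RIGHT JOIN keeps every row from `games`; unmatched rows get NULL for `players`'s columns.
Matching on p.player_id = g.player_id. A NULL in a compared column never satisfies the condition.
Matched pairs: 12; unmatched g rows kept: 1.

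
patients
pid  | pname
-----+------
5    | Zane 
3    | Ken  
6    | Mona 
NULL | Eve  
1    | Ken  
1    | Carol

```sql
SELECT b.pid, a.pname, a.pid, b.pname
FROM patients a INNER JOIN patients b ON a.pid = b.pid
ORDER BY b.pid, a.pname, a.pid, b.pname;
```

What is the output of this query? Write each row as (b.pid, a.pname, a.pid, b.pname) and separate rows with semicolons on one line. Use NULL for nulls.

(1, Carol, 1, Carol); (1, Carol, 1, Ken); (1, Ken, 1, Carol); (1, Ken, 1, Ken); (3, Ken, 3, Ken); (5, Zane, 5, Zane); (6, Mona, 6, Mona)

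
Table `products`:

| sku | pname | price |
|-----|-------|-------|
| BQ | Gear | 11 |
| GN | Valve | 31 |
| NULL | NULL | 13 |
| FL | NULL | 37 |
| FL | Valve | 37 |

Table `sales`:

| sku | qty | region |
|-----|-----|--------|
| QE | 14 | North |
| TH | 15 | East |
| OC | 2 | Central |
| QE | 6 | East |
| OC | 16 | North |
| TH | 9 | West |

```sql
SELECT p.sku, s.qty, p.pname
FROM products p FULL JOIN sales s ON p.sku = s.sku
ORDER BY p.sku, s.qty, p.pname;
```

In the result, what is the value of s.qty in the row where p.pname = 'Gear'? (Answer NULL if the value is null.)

FULL OUTER JOIN keeps every row from both sides; unmatched rows get NULL for the other side's columns.
Matching on p.sku = s.sku. A NULL in a compared column never satisfies the condition.
- p row (sku=BQ): no match → kept, s columns NULL.
- p row (sku=GN): no match → kept, s columns NULL.
- p row (sku=NULL): no match → kept, s columns NULL.
- p row (sku=FL): no match → kept, s columns NULL.
- p row (sku=FL): no match → kept, s columns NULL.
- plus 6 unmatched s row(s), each kept with NULL p columns.

NULL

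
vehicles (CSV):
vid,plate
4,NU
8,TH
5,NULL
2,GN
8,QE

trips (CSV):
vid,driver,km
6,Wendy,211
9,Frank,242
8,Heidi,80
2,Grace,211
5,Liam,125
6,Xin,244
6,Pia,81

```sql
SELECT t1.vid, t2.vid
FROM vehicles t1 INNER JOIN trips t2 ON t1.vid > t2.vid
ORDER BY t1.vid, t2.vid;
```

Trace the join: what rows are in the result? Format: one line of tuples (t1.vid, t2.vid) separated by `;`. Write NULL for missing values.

INNER JOIN keeps only pairs where the ON condition holds.
Matching on t1.vid > t2.vid.
- t1[0] vid=4 → 1 match(es) in t2 → 1 row(s).
- t1[1] vid=8 → 5 match(es) in t2 → 5 row(s).
- t1[2] vid=5 → 1 match(es) in t2 → 1 row(s).
- t1[3] vid=2 → no match; dropped.
- t1[4] vid=8 → 5 match(es) in t2 → 5 row(s).

(4, 2); (5, 2); (8, 2); (8, 2); (8, 5); (8, 5); (8, 6); (8, 6); (8, 6); (8, 6); (8, 6); (8, 6)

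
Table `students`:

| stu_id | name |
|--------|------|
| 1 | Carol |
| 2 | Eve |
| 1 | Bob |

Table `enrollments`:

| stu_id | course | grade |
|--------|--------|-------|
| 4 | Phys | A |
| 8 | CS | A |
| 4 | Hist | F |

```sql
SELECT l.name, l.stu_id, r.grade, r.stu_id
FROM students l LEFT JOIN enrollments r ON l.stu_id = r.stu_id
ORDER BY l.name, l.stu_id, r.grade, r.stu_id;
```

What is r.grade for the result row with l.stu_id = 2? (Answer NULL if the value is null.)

NULL

LEFT JOIN keeps every row from `students`; unmatched rows get NULL for `enrollments`'s columns.
Matching on l.stu_id = r.stu_id.
- l row (stu_id=1): no match → kept, r columns NULL.
- l row (stu_id=2): no match → kept, r columns NULL.
- l row (stu_id=1): no match → kept, r columns NULL.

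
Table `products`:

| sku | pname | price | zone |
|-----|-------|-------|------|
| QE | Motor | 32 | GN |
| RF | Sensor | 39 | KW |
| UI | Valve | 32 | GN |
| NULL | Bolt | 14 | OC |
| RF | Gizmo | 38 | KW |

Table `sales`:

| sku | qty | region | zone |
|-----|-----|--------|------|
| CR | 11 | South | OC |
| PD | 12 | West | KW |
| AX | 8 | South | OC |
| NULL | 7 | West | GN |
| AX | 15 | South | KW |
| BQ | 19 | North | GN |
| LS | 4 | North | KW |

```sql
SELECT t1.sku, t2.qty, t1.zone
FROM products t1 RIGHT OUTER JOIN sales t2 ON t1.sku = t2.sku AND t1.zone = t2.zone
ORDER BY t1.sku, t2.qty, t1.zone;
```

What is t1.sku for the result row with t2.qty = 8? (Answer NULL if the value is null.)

NULL

RIGHT JOIN keeps every row from `sales`; unmatched rows get NULL for `products`'s columns.
Matching on t1.sku = t2.sku AND t1.zone = t2.zone. A NULL in a compared column never satisfies the condition.
Matched pairs: 0; unmatched t2 rows kept: 7.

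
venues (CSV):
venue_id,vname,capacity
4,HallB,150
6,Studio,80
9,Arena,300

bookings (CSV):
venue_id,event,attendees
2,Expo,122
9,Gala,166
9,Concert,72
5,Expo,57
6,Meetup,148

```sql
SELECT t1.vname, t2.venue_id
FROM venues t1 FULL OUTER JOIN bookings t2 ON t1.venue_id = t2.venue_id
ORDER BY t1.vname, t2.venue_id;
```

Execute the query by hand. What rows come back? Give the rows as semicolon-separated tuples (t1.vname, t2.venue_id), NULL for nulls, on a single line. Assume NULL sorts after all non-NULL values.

FULL OUTER JOIN keeps every row from both sides; unmatched rows get NULL for the other side's columns.
Matching on t1.venue_id = t2.venue_id.
- t1 row (venue_id=4): no match → kept, t2 columns NULL.
- t1 row (venue_id=6): matches 1 t2 row(s) → 1 output row(s).
- t1 row (venue_id=9): matches 2 t2 row(s) → 2 output row(s).
- 2 t2 row(s) had no t1 match → kept, t1 columns NULL.
After projecting and ordering:
t1.vname | t2.venue_id
Arena | 9
Arena | 9
HallB | NULL
Studio | 6
NULL | 2
NULL | 5

(Arena, 9); (Arena, 9); (HallB, NULL); (Studio, 6); (NULL, 2); (NULL, 5)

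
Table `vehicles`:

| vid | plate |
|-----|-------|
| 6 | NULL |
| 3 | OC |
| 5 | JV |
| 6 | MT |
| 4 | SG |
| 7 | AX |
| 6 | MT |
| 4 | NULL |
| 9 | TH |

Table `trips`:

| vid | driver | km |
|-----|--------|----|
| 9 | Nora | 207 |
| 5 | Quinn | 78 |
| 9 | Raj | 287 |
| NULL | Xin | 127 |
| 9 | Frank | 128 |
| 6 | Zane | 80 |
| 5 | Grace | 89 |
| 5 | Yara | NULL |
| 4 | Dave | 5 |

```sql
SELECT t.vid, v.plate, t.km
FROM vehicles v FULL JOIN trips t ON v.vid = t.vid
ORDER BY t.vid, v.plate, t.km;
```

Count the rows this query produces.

FULL OUTER JOIN keeps every row from both sides; unmatched rows get NULL for the other side's columns.
Matching on v.vid = t.vid. A NULL in a compared column never satisfies the condition.
- v row (vid=6): matches 1 t row(s) → 1 output row(s).
- v row (vid=3): no match → kept, t columns NULL.
- v row (vid=5): matches 3 t row(s) → 3 output row(s).
- v row (vid=6): matches 1 t row(s) → 1 output row(s).
- v row (vid=4): matches 1 t row(s) → 1 output row(s).
- v row (vid=7): no match → kept, t columns NULL.
- v row (vid=6): matches 1 t row(s) → 1 output row(s).
- v row (vid=4): matches 1 t row(s) → 1 output row(s).
- v row (vid=9): matches 3 t row(s) → 3 output row(s).
- 1 row(s) from t found no v partner → padded with NULL.
Total: 11 matched + 3 padded = 14 rows.

14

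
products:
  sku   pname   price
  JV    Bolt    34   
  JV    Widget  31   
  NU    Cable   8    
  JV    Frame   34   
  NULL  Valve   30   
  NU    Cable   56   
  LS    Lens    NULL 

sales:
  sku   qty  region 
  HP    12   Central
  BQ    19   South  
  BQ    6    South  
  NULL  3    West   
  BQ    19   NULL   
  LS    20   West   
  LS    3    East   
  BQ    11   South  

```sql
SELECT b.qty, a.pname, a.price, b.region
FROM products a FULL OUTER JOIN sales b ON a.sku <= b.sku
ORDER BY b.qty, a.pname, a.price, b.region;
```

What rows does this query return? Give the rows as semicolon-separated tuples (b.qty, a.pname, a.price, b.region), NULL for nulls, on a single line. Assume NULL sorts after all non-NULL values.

FULL OUTER JOIN keeps every row from both sides; unmatched rows get NULL for the other side's columns.
Matching on a.sku <= b.sku. A NULL in a compared column never satisfies the condition.
- sku=JV: 2 matching b row(s), so 2 row(s) emitted.
- sku=JV: 2 matching b row(s), so 2 row(s) emitted.
- sku=NU: no b row matches, row kept with b columns NULL.
- sku=JV: 2 matching b row(s), so 2 row(s) emitted.
- sku=NULL: no b row matches, row kept with b columns NULL.
- sku=NU: no b row matches, row kept with b columns NULL.
- sku=LS: 2 matching b row(s), so 2 row(s) emitted.
- 6 row(s) from b found no a partner → padded with NULL.

(3, Bolt, 34, East); (3, Frame, 34, East); (3, Lens, NULL, East); (3, Widget, 31, East); (3, NULL, NULL, West); (6, NULL, NULL, South); (11, NULL, NULL, South); (12, NULL, NULL, Central); (19, NULL, NULL, South); (19, NULL, NULL, NULL); (20, Bolt, 34, West); (20, Frame, 34, West); (20, Lens, NULL, West); (20, Widget, 31, West); (NULL, Cable, 8, NULL); (NULL, Cable, 56, NULL); (NULL, Valve, 30, NULL)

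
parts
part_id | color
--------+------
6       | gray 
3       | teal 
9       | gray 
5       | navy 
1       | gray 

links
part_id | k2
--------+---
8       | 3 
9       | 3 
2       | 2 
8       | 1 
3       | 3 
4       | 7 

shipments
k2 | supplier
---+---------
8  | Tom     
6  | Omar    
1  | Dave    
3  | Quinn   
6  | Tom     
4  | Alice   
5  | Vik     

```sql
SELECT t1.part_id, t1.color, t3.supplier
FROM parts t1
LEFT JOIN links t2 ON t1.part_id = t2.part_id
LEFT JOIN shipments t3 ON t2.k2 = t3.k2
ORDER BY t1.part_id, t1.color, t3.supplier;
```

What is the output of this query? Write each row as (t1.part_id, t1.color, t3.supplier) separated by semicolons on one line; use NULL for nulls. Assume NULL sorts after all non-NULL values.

(1, gray, NULL); (3, teal, Quinn); (5, navy, NULL); (6, gray, NULL); (9, gray, Quinn)

Joins associate left-to-right: parts LEFT JOIN links on part_id gives 5 intermediate row(s).
Then LEFT JOIN `shipments t3` on k2: each of those 5 rows is kept; rows whose t2.k2 has no match in t3 get NULL for t3's columns.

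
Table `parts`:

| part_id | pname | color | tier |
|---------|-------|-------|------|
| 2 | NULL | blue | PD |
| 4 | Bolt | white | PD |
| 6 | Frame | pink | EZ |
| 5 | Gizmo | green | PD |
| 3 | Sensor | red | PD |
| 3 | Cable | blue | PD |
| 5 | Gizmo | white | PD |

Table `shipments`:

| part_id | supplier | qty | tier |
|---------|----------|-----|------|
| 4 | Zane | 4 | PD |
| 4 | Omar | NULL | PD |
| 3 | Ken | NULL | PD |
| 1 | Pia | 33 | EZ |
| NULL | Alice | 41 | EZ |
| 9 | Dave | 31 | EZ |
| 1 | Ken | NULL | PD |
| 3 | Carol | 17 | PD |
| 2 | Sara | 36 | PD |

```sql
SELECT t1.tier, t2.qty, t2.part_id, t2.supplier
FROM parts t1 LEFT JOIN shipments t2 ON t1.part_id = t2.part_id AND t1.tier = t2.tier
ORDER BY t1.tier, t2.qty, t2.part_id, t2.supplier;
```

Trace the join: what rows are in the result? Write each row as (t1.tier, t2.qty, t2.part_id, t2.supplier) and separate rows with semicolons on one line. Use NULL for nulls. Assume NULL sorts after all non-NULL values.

(EZ, NULL, NULL, NULL); (PD, 4, 4, Zane); (PD, 17, 3, Carol); (PD, 17, 3, Carol); (PD, 36, 2, Sara); (PD, NULL, 3, Ken); (PD, NULL, 3, Ken); (PD, NULL, 4, Omar); (PD, NULL, NULL, NULL); (PD, NULL, NULL, NULL)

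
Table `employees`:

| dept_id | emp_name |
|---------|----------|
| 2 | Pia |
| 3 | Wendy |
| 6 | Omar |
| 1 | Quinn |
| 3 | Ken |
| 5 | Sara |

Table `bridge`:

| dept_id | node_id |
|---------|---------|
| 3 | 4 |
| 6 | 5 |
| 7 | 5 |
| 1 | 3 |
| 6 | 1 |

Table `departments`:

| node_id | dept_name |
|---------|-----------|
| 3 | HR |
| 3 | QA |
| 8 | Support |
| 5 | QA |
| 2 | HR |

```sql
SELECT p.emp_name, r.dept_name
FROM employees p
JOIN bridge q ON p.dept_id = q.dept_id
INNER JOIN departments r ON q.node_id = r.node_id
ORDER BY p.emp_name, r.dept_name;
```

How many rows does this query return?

Step 1 — p INNER JOIN q on dept_id → 5 row(s).
Then INNER JOIN `departments r` on node_id: keep only rows whose q.node_id appears in r.
Result: 3 row(s).

3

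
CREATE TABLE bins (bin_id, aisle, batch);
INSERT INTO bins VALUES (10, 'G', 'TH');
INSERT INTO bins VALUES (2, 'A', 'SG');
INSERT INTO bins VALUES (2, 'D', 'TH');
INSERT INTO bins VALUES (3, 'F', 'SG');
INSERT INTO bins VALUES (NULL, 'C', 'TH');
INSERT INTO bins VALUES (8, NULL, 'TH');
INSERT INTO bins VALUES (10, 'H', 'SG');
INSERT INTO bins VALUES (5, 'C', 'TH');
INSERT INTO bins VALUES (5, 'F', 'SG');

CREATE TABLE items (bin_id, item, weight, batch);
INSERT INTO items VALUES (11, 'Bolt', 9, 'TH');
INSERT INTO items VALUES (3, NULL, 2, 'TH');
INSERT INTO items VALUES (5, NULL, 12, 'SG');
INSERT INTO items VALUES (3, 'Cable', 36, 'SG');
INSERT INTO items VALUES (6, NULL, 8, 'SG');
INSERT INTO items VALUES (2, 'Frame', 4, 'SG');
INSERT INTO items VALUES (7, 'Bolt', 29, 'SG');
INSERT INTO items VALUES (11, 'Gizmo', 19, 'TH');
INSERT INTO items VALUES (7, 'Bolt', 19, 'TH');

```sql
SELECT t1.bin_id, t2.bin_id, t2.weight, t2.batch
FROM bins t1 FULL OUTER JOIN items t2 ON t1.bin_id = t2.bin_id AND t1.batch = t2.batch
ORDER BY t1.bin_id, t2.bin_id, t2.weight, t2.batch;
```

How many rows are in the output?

15

FULL OUTER JOIN keeps every row from both sides; unmatched rows get NULL for the other side's columns.
Matching on t1.bin_id = t2.bin_id AND t1.batch = t2.batch. A NULL in a compared column never satisfies the condition.
Matched pairs: 3; unmatched t1 rows kept: 6; unmatched t2 rows kept: 6.
Total: 3 matched + 12 padded = 15 rows.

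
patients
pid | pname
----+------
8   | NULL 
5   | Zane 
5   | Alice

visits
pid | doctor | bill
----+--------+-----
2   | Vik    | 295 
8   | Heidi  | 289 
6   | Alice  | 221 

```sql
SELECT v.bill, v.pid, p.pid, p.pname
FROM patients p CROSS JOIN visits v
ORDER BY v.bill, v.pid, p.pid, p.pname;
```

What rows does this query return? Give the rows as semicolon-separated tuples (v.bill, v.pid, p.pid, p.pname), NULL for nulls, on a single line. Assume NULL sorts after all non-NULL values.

(221, 6, 5, Alice); (221, 6, 5, Zane); (221, 6, 8, NULL); (289, 8, 5, Alice); (289, 8, 5, Zane); (289, 8, 8, NULL); (295, 2, 5, Alice); (295, 2, 5, Zane); (295, 2, 8, NULL)

CROSS JOIN pairs every row of `patients` with every row of `visits`: 3 × 3 = 9 rows.
After projecting and ordering:
v.bill | v.pid | p.pid | p.pname
221 | 6 | 5 | Alice
221 | 6 | 5 | Zane
221 | 6 | 8 | NULL
289 | 8 | 5 | Alice
289 | 8 | 5 | Zane
289 | 8 | 8 | NULL
295 | 2 | 5 | Alice
295 | 2 | 5 | Zane
295 | 2 | 8 | NULL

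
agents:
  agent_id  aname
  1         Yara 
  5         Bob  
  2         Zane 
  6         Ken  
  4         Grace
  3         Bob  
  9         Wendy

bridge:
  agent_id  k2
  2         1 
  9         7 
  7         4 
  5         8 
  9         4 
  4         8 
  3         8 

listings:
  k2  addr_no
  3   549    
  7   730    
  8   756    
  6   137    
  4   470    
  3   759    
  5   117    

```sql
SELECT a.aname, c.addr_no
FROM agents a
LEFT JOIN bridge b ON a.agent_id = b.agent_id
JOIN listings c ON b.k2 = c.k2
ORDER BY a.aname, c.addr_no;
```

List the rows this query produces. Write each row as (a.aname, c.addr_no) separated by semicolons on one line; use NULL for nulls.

(Bob, 756); (Bob, 756); (Grace, 756); (Wendy, 470); (Wendy, 730)

Joins associate left-to-right: agents LEFT JOIN bridge on agent_id gives 8 intermediate row(s).
Then INNER JOIN `listings c` on k2: keep only rows whose b.k2 appears in c.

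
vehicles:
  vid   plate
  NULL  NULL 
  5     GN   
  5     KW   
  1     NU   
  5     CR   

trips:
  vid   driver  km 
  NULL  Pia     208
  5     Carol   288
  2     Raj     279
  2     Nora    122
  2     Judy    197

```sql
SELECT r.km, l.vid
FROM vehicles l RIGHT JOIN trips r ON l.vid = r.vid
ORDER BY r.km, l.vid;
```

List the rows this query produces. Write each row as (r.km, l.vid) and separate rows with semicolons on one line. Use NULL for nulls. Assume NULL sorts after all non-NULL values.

(122, NULL); (197, NULL); (208, NULL); (279, NULL); (288, 5); (288, 5); (288, 5)

RIGHT JOIN keeps every row from `trips`; unmatched rows get NULL for `vehicles`'s columns.
Matching on l.vid = r.vid. A NULL in a compared column never satisfies the condition.
- l (vid=NULL) has no partner in r.
- l (vid=5) pairs with 1 row(s) of r.
- l (vid=5) pairs with 1 row(s) of r.
- l (vid=1) has no partner in r.
- l (vid=5) pairs with 1 row(s) of r.
- 4 row(s) from r found no l partner → padded with NULL.
After projecting and ordering:
r.km | l.vid
122 | NULL
197 | NULL
208 | NULL
279 | NULL
288 | 5
288 | 5
288 | 5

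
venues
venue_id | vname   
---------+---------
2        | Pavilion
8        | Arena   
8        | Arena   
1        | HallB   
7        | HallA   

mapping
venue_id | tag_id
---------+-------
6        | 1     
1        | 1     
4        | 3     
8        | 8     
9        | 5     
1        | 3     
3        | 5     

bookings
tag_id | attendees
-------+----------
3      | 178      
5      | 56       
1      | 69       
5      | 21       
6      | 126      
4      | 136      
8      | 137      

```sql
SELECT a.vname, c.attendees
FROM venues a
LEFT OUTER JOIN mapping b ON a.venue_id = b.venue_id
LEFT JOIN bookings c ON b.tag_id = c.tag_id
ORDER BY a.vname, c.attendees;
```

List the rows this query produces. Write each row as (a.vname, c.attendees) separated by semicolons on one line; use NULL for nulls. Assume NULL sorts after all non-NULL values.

Joins associate left-to-right: venues LEFT JOIN mapping on venue_id gives 6 intermediate row(s).
Then LEFT JOIN `bookings c` on tag_id: each of those 6 rows is kept; rows whose b.tag_id has no match in c get NULL for c's columns.

(Arena, 137); (Arena, 137); (HallA, NULL); (HallB, 69); (HallB, 178); (Pavilion, NULL)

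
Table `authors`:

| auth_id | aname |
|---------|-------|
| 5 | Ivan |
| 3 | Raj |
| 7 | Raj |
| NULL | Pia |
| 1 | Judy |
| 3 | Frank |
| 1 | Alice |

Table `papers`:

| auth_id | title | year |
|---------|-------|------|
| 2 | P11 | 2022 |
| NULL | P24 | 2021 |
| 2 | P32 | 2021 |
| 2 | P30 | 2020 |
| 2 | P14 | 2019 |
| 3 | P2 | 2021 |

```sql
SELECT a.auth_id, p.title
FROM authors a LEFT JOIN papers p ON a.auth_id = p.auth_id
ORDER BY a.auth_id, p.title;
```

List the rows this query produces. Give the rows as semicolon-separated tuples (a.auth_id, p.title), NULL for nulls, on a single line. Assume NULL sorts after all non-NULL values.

(1, NULL); (1, NULL); (3, P2); (3, P2); (5, NULL); (7, NULL); (NULL, NULL)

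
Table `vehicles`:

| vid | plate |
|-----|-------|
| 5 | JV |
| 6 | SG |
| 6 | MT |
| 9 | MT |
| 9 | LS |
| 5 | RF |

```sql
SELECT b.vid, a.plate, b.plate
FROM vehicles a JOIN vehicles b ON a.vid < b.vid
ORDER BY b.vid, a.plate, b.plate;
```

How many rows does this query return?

INNER JOIN keeps only pairs where the ON condition holds.
Matching on a.vid < b.vid.
- a[0] vid=5 → 4 match(es) in b → 4 row(s).
- a[1] vid=6 → 2 match(es) in b → 2 row(s).
- a[2] vid=6 → 2 match(es) in b → 2 row(s).
- a[3] vid=9 → no match; dropped.
- a[4] vid=9 → no match; dropped.
- a[5] vid=5 → 4 match(es) in b → 4 row(s).
Total: 12 rows.

12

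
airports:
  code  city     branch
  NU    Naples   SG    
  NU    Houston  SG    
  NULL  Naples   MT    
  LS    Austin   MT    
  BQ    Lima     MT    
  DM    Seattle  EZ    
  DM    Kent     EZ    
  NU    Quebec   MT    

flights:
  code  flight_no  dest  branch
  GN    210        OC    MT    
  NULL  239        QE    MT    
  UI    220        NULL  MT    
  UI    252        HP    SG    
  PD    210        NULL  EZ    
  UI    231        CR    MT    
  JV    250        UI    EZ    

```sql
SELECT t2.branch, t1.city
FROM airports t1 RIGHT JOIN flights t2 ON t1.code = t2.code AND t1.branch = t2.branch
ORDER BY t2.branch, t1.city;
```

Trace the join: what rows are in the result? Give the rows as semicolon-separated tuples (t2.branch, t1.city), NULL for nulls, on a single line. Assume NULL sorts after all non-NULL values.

RIGHT JOIN keeps every row from `flights`; unmatched rows get NULL for `airports`'s columns.
Matching on t1.code = t2.code AND t1.branch = t2.branch. A NULL in a compared column never satisfies the condition.
- t1 (code=NU, branch=SG) has no partner in t2.
- t1 (code=NU, branch=SG) has no partner in t2.
- t1 (code=NULL, branch=MT) has no partner in t2.
- t1 (code=LS, branch=MT) has no partner in t2.
- t1 (code=BQ, branch=MT) has no partner in t2.
- t1 (code=DM, branch=EZ) has no partner in t2.
- t1 (code=DM, branch=EZ) has no partner in t2.
- t1 (code=NU, branch=MT) has no partner in t2.
- 7 row(s) from t2 found no t1 partner → padded with NULL.
After projecting and ordering:
t2.branch | t1.city
EZ | NULL
EZ | NULL
MT | NULL
MT | NULL
MT | NULL
MT | NULL
SG | NULL

(EZ, NULL); (EZ, NULL); (MT, NULL); (MT, NULL); (MT, NULL); (MT, NULL); (SG, NULL)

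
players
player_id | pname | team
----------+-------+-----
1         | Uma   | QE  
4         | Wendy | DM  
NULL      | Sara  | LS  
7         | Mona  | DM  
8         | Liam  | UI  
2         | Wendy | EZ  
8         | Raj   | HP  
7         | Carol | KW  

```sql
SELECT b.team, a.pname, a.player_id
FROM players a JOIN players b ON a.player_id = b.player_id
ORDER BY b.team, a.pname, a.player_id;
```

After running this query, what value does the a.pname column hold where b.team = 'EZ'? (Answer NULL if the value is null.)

Wendy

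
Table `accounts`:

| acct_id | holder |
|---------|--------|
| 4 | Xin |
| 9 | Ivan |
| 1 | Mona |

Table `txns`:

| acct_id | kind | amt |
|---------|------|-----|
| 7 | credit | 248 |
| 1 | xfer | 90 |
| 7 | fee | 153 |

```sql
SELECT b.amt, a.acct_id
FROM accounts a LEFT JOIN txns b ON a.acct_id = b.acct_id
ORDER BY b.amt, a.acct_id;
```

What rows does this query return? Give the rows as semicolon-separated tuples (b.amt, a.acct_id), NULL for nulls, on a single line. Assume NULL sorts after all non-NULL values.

(90, 1); (NULL, 4); (NULL, 9)

LEFT JOIN keeps every row from `accounts`; unmatched rows get NULL for `txns`'s columns.
Matching on a.acct_id = b.acct_id.
- a (acct_id=4) has no partner → padded with NULL.
- a (acct_id=9) has no partner → padded with NULL.
- a (acct_id=1) pairs with 1 row(s) of b.
After projecting and ordering:
b.amt | a.acct_id
90 | 1
NULL | 4
NULL | 9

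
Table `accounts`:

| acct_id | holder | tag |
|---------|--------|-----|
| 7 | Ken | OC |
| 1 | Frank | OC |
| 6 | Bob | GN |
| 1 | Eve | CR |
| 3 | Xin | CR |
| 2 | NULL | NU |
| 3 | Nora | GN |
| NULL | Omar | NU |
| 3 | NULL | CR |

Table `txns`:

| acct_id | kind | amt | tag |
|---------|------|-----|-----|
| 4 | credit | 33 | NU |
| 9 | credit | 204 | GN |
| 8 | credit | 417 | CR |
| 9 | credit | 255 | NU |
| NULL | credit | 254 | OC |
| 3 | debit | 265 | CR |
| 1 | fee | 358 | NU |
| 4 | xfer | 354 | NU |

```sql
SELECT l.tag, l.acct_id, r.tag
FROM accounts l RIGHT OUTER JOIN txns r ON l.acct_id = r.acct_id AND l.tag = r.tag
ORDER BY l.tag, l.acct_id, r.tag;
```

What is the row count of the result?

RIGHT JOIN keeps every row from `txns`; unmatched rows get NULL for `accounts`'s columns.
Matching on l.acct_id = r.acct_id AND l.tag = r.tag. A NULL in a compared column never satisfies the condition.
- acct_id=7, tag=OC: no matching r row.
- acct_id=1, tag=OC: no matching r row.
- acct_id=6, tag=GN: no matching r row.
- acct_id=1, tag=CR: no matching r row.
- acct_id=3, tag=CR: 1 matching r row(s), so 1 row(s) emitted.
- acct_id=2, tag=NU: no matching r row.
- acct_id=3, tag=GN: no matching r row.
- acct_id=NULL, tag=NU: no matching r row.
- acct_id=3, tag=CR: 1 matching r row(s), so 1 row(s) emitted.
- 7 r row(s) had no l match → kept, l columns NULL.
Total: 2 matched + 7 padded = 9 rows.

9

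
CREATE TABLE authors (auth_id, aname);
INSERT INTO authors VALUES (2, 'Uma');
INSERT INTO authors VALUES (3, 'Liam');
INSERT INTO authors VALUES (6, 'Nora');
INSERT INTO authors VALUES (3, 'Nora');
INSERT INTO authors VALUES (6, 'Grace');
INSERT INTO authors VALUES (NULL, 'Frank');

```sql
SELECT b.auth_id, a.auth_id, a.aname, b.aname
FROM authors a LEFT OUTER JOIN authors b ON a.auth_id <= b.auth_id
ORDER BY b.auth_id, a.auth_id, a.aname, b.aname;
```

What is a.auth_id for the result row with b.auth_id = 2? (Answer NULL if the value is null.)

2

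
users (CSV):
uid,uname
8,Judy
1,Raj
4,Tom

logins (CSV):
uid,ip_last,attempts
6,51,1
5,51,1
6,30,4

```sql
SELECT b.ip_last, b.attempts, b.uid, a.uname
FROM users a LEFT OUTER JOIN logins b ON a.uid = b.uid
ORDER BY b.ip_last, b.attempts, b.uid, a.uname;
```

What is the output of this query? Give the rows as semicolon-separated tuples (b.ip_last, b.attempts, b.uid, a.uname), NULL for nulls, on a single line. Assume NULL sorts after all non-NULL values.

(NULL, NULL, NULL, Judy); (NULL, NULL, NULL, Raj); (NULL, NULL, NULL, Tom)

LEFT JOIN keeps every row from `users`; unmatched rows get NULL for `logins`'s columns.
Matching on a.uid = b.uid.
Matched pairs: 0; unmatched a rows kept: 3.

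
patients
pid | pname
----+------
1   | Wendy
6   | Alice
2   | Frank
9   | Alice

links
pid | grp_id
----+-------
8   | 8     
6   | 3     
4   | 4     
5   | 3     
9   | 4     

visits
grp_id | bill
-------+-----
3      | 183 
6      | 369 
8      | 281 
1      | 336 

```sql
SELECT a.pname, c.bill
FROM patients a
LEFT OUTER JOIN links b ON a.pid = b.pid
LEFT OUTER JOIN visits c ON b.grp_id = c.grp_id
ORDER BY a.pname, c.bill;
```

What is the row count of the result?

4

Evaluate left to right. First `patients a LEFT JOIN links b` on pid: 4 row(s).
Then LEFT JOIN `visits c` on grp_id: each of those 4 rows is kept; rows whose b.grp_id has no match in c get NULL for c's columns.
Result: 4 row(s).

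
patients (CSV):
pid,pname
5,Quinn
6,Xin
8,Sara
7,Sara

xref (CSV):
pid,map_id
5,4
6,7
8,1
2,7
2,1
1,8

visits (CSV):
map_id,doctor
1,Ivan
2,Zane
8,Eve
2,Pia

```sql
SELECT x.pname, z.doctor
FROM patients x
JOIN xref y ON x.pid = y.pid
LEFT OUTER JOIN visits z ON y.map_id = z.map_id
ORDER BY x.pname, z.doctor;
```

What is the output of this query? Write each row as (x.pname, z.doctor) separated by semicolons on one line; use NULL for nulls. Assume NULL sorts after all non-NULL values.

(Quinn, NULL); (Sara, Ivan); (Xin, NULL)

Joins associate left-to-right: patients INNER JOIN xref on pid gives 3 intermediate row(s).
Then LEFT JOIN `visits z` on map_id: each of those 3 rows is kept; rows whose y.map_id has no match in z get NULL for z's columns.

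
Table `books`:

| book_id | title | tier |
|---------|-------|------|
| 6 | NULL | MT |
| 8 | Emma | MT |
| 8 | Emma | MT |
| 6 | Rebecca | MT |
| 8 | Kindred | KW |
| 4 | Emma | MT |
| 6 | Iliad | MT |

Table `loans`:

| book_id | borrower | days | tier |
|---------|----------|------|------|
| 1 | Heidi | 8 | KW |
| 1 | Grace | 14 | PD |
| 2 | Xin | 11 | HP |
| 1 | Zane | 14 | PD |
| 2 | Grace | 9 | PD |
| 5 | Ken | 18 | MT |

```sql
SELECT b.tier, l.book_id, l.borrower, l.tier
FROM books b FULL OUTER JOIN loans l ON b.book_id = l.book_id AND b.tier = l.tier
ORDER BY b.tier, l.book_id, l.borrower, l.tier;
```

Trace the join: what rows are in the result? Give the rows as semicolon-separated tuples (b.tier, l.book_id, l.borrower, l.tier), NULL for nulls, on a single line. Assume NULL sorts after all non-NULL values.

(KW, NULL, NULL, NULL); (MT, NULL, NULL, NULL); (MT, NULL, NULL, NULL); (MT, NULL, NULL, NULL); (MT, NULL, NULL, NULL); (MT, NULL, NULL, NULL); (MT, NULL, NULL, NULL); (NULL, 1, Grace, PD); (NULL, 1, Heidi, KW); (NULL, 1, Zane, PD); (NULL, 2, Grace, PD); (NULL, 2, Xin, HP); (NULL, 5, Ken, MT)

FULL OUTER JOIN keeps every row from both sides; unmatched rows get NULL for the other side's columns.
Matching on b.book_id = l.book_id AND b.tier = l.tier.
Matched pairs: 0; unmatched b rows kept: 7; unmatched l rows kept: 6.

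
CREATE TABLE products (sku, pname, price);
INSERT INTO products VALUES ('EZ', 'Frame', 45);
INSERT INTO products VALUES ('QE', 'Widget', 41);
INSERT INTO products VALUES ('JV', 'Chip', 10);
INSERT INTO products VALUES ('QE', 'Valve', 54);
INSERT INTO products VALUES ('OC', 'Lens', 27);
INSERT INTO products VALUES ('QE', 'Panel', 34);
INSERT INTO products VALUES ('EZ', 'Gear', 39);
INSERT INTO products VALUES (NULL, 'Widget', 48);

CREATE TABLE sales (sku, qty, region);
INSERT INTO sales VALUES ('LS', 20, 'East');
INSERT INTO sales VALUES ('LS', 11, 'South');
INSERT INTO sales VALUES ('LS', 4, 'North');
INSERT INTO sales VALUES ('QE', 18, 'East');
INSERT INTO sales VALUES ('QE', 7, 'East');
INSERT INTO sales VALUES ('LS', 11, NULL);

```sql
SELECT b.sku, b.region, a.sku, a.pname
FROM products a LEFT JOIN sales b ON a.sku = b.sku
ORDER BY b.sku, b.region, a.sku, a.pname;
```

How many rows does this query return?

LEFT JOIN keeps every row from `products`; unmatched rows get NULL for `sales`'s columns.
Matching on a.sku = b.sku. A NULL in a compared column never satisfies the condition.
- a (sku=EZ) has no partner → padded with NULL.
- a (sku=QE) pairs with 2 row(s) of b.
- a (sku=JV) has no partner → padded with NULL.
- a (sku=QE) pairs with 2 row(s) of b.
- a (sku=OC) has no partner → padded with NULL.
- a (sku=QE) pairs with 2 row(s) of b.
- a (sku=EZ) has no partner → padded with NULL.
- a (sku=NULL) has no partner → padded with NULL.
Total: 6 matched + 5 padded = 11 rows.

11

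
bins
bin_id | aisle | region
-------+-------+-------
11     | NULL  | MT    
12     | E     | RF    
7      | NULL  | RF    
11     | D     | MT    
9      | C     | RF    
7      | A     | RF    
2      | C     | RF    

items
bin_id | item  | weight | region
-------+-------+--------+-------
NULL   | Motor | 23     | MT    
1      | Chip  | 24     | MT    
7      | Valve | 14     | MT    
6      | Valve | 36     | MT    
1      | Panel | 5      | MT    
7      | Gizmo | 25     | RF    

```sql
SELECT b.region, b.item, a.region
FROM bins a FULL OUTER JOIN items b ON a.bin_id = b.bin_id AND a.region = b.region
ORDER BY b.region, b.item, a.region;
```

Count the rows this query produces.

12

FULL OUTER JOIN keeps every row from both sides; unmatched rows get NULL for the other side's columns.
Matching on a.bin_id = b.bin_id AND a.region = b.region. A NULL in a compared column never satisfies the condition.
Matched pairs: 2; unmatched a rows kept: 5; unmatched b rows kept: 5.
Total: 2 matched + 10 padded = 12 rows.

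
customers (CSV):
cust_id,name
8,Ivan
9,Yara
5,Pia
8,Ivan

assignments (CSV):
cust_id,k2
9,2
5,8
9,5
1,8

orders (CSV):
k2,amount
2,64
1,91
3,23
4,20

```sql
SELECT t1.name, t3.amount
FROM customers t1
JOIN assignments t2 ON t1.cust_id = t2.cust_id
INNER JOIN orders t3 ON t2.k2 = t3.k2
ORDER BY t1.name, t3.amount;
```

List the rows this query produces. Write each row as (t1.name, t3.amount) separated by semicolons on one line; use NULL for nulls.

Joins associate left-to-right: customers INNER JOIN assignments on cust_id gives 3 intermediate row(s).
Then INNER JOIN `orders t3` on k2: keep only rows whose t2.k2 appears in t3.

(Yara, 64)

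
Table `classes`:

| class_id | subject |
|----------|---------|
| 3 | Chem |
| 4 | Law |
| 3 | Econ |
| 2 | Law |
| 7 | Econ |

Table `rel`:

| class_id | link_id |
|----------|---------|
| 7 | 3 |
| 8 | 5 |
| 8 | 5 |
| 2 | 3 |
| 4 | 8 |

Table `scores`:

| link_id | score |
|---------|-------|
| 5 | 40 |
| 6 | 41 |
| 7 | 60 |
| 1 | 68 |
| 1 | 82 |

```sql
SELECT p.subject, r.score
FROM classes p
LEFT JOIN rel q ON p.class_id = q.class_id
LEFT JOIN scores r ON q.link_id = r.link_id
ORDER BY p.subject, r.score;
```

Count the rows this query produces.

5

Joins associate left-to-right: classes LEFT JOIN rel on class_id gives 5 intermediate row(s).
Then LEFT JOIN `scores r` on link_id: each of those 5 rows is kept; rows whose q.link_id has no match in r get NULL for r's columns.
Result: 5 row(s).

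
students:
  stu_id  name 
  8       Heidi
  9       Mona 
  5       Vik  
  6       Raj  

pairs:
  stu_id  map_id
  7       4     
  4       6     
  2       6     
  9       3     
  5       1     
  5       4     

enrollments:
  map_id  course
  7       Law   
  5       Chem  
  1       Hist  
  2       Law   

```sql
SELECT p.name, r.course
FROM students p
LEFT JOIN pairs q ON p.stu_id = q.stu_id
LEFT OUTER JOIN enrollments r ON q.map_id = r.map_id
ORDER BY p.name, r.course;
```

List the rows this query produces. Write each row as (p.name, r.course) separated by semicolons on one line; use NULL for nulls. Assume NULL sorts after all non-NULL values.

(Heidi, NULL); (Mona, NULL); (Raj, NULL); (Vik, Hist); (Vik, NULL)

Step 1 — p LEFT JOIN q on stu_id → 5 row(s).
Then LEFT JOIN `enrollments r` on map_id: each of those 5 rows is kept; rows whose q.map_id has no match in r get NULL for r's columns.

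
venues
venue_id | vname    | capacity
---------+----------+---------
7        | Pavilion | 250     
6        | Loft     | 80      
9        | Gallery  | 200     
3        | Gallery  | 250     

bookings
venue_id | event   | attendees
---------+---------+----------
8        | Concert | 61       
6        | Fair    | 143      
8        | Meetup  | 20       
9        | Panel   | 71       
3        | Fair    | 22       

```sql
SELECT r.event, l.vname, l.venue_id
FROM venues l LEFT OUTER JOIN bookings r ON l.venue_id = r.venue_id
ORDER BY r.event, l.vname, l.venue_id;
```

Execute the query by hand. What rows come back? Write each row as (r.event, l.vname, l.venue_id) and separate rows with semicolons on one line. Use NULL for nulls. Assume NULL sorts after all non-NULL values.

(Fair, Gallery, 3); (Fair, Loft, 6); (Panel, Gallery, 9); (NULL, Pavilion, 7)

LEFT JOIN keeps every row from `venues`; unmatched rows get NULL for `bookings`'s columns.
Matching on l.venue_id = r.venue_id.
Matched pairs: 3; unmatched l rows kept: 1.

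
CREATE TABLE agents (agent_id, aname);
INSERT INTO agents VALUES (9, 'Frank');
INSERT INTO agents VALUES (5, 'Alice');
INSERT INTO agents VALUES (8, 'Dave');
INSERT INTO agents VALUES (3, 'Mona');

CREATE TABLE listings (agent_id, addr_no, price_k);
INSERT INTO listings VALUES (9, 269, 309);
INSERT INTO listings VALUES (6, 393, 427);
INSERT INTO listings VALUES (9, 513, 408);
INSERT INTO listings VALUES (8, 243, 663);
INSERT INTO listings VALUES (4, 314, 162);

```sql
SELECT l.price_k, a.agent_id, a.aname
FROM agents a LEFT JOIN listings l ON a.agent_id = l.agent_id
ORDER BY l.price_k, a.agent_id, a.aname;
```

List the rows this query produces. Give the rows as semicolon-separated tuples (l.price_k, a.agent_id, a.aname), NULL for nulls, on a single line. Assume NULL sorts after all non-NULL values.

(309, 9, Frank); (408, 9, Frank); (663, 8, Dave); (NULL, 3, Mona); (NULL, 5, Alice)

LEFT JOIN keeps every row from `agents`; unmatched rows get NULL for `listings`'s columns.
Matching on a.agent_id = l.agent_id.
- agent_id=9: 2 matching l row(s), so 2 row(s) emitted.
- agent_id=5: no l row matches, row kept with l columns NULL.
- agent_id=8: 1 matching l row(s), so 1 row(s) emitted.
- agent_id=3: no l row matches, row kept with l columns NULL.
After projecting and ordering:
l.price_k | a.agent_id | a.aname
309 | 9 | Frank
408 | 9 | Frank
663 | 8 | Dave
NULL | 3 | Mona
NULL | 5 | Alice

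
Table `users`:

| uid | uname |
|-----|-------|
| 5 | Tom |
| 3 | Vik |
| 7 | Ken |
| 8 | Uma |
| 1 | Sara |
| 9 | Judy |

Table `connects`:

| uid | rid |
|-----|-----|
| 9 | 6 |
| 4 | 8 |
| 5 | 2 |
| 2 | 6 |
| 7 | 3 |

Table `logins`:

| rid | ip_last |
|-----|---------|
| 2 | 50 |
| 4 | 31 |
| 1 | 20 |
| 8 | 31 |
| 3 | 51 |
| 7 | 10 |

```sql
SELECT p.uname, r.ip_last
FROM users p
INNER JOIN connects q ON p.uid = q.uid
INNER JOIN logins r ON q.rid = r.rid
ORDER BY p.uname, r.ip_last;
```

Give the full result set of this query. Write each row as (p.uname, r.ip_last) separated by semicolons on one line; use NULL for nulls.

Evaluate left to right. First `users p INNER JOIN connects q` on uid: 3 row(s).
Then INNER JOIN `logins r` on rid: keep only rows whose q.rid appears in r.

(Ken, 51); (Tom, 50)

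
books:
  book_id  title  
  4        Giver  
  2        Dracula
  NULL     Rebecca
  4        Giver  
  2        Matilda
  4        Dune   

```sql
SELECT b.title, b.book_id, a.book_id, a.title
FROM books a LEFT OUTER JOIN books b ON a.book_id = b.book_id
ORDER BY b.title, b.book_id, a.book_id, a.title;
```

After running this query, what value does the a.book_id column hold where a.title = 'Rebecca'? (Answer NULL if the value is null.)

NULL

LEFT JOIN keeps every row from `books a`; unmatched rows get NULL for `books b`'s columns.
Matching on a.book_id = b.book_id. A NULL in a compared column never satisfies the condition.
- a row (book_id=4): matches 3 b row(s) → 3 output row(s).
- a row (book_id=2): matches 2 b row(s) → 2 output row(s).
- a row (book_id=NULL): no match → kept, b columns NULL.
- a row (book_id=4): matches 3 b row(s) → 3 output row(s).
- a row (book_id=2): matches 2 b row(s) → 2 output row(s).
- a row (book_id=4): matches 3 b row(s) → 3 output row(s).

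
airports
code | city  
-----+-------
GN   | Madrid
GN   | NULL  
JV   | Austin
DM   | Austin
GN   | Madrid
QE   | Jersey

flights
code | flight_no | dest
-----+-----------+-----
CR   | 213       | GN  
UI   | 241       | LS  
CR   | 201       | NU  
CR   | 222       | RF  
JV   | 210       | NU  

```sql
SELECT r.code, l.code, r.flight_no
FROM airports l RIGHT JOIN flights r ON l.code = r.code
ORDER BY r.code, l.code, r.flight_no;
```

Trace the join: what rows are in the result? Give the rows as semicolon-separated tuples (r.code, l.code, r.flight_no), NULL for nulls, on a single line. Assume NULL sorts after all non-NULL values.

RIGHT JOIN keeps every row from `flights`; unmatched rows get NULL for `airports`'s columns.
Matching on l.code = r.code.
Matched pairs: 1; unmatched r rows kept: 4.

(CR, NULL, 201); (CR, NULL, 213); (CR, NULL, 222); (JV, JV, 210); (UI, NULL, 241)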